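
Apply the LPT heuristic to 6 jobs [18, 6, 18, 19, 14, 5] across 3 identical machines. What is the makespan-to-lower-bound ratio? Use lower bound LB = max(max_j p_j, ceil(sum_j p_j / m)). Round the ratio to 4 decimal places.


LPT order: [19, 18, 18, 14, 6, 5]
Machine loads after assignment: [24, 32, 24]
LPT makespan = 32
Lower bound = max(max_job, ceil(total/3)) = max(19, 27) = 27
Ratio = 32 / 27 = 1.1852

1.1852


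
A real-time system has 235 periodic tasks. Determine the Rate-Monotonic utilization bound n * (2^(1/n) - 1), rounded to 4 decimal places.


Compute 2^(1/235) = 1.0029539167
Subtract 1: 1.0029539167 - 1 = 0.0029539167
Multiply by n: 235 * 0.0029539167 = 0.6941704245
Round to 4 dp: 0.6942

0.6942


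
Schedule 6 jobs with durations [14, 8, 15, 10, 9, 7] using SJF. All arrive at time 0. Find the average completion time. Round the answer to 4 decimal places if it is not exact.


SJF order (ascending): [7, 8, 9, 10, 14, 15]
Completion times:
  Job 1: burst=7, C=7
  Job 2: burst=8, C=15
  Job 3: burst=9, C=24
  Job 4: burst=10, C=34
  Job 5: burst=14, C=48
  Job 6: burst=15, C=63
Average completion = 191/6 = 31.8333

31.8333


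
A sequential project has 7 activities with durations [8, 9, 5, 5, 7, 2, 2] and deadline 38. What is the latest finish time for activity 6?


LF(activity 6) = deadline - sum of successor durations
Successors: activities 7 through 7 with durations [2]
Sum of successor durations = 2
LF = 38 - 2 = 36

36


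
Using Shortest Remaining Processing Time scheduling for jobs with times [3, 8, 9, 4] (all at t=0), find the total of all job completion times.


Since all jobs arrive at t=0, SRPT equals SPT ordering.
SPT order: [3, 4, 8, 9]
Completion times:
  Job 1: p=3, C=3
  Job 2: p=4, C=7
  Job 3: p=8, C=15
  Job 4: p=9, C=24
Total completion time = 3 + 7 + 15 + 24 = 49

49


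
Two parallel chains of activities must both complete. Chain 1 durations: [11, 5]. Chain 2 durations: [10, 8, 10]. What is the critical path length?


Path A total = 11 + 5 = 16
Path B total = 10 + 8 + 10 = 28
Critical path = longest path = max(16, 28) = 28

28


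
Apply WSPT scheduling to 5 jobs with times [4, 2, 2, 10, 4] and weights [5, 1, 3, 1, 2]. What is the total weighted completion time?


Compute p/w ratios and sort ascending (WSPT): [(2, 3), (4, 5), (2, 1), (4, 2), (10, 1)]
Compute weighted completion times:
  Job (p=2,w=3): C=2, w*C=3*2=6
  Job (p=4,w=5): C=6, w*C=5*6=30
  Job (p=2,w=1): C=8, w*C=1*8=8
  Job (p=4,w=2): C=12, w*C=2*12=24
  Job (p=10,w=1): C=22, w*C=1*22=22
Total weighted completion time = 90

90


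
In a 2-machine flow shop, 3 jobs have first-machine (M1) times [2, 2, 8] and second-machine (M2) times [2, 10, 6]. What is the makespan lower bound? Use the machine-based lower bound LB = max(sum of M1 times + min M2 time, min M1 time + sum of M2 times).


LB1 = sum(M1 times) + min(M2 times) = 12 + 2 = 14
LB2 = min(M1 times) + sum(M2 times) = 2 + 18 = 20
Lower bound = max(LB1, LB2) = max(14, 20) = 20

20


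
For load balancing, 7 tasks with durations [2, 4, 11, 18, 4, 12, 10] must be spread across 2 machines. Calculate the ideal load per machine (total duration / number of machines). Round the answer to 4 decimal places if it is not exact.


Total processing time = 2 + 4 + 11 + 18 + 4 + 12 + 10 = 61
Number of machines = 2
Ideal balanced load = 61 / 2 = 30.5

30.5


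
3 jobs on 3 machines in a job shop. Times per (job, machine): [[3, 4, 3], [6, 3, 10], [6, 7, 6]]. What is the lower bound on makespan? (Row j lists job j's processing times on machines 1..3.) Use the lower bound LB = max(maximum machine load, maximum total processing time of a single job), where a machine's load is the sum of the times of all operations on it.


Machine loads:
  Machine 1: 3 + 6 + 6 = 15
  Machine 2: 4 + 3 + 7 = 14
  Machine 3: 3 + 10 + 6 = 19
Max machine load = 19
Job totals:
  Job 1: 10
  Job 2: 19
  Job 3: 19
Max job total = 19
Lower bound = max(19, 19) = 19

19


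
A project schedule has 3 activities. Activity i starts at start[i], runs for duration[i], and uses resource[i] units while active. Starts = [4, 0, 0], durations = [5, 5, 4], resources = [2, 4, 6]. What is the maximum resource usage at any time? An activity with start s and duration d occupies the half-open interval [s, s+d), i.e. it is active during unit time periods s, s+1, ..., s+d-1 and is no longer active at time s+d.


Each activity i is active on [start_i, start_i + duration_i).
Compute total resource usage per time slot:
  t=0: active resources = [4, 6], total = 10
  t=1: active resources = [4, 6], total = 10
  t=2: active resources = [4, 6], total = 10
  t=3: active resources = [4, 6], total = 10
  t=4: active resources = [2, 4], total = 6
  t=5: active resources = [2], total = 2
  t=6: active resources = [2], total = 2
  t=7: active resources = [2], total = 2
  t=8: active resources = [2], total = 2
Peak resource demand = 10

10


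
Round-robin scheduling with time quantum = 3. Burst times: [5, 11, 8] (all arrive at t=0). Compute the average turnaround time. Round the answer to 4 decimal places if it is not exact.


Time quantum = 3
Execution trace:
  J1 runs 3 units, time = 3
  J2 runs 3 units, time = 6
  J3 runs 3 units, time = 9
  J1 runs 2 units, time = 11
  J2 runs 3 units, time = 14
  J3 runs 3 units, time = 17
  J2 runs 3 units, time = 20
  J3 runs 2 units, time = 22
  J2 runs 2 units, time = 24
Finish times: [11, 24, 22]
Average turnaround = 57/3 = 19.0

19.0


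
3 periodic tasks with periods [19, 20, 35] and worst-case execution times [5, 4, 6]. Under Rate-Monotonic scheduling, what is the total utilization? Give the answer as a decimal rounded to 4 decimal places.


Compute individual utilizations (exact fractions):
  Task 1: C/T = 5/19 (approx. 0.2632)
  Task 2: C/T = 4/20 = 1/5 (approx. 0.2)
  Task 3: C/T = 6/35 (approx. 0.1714)
Total utilization U = 5/19 + 1/5 + 6/35 = 422/665
Rounded to 4 decimal places: U = 0.6346
RM (Liu & Layland) bound for 3 tasks = 0.779763; compare with U = 422/665 (approx. 0.634586)
U <= bound, so schedulable by RM sufficient condition.

0.6346


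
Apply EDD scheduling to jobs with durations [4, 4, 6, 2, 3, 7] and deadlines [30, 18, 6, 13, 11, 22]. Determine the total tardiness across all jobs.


Sort by due date (EDD order): [(6, 6), (3, 11), (2, 13), (4, 18), (7, 22), (4, 30)]
Compute completion times and tardiness:
  Job 1: p=6, d=6, C=6, tardiness=max(0,6-6)=0
  Job 2: p=3, d=11, C=9, tardiness=max(0,9-11)=0
  Job 3: p=2, d=13, C=11, tardiness=max(0,11-13)=0
  Job 4: p=4, d=18, C=15, tardiness=max(0,15-18)=0
  Job 5: p=7, d=22, C=22, tardiness=max(0,22-22)=0
  Job 6: p=4, d=30, C=26, tardiness=max(0,26-30)=0
Total tardiness = 0

0


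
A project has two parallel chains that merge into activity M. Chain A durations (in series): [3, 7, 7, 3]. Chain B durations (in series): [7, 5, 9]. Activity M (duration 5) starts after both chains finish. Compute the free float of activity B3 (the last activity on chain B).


ES(B3) = sum of predecessors on chain B = 12
EF(B3) = ES + duration = 12 + 9 = 21
Successor of B3 is M. ES(M) = max(sum(A), sum(B)) = max(20, 21) = 21
Free float = ES(successor) - EF(current) = 21 - 21 = 0

0


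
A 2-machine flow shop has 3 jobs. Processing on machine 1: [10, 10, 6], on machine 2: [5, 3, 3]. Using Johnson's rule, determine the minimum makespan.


Apply Johnson's rule:
  Group 1 (a <= b): []
  Group 2 (a > b): [(1, 10, 5), (2, 10, 3), (3, 6, 3)]
Optimal job order: [1, 2, 3]
Schedule:
  Job 1: M1 done at 10, M2 done at 15
  Job 2: M1 done at 20, M2 done at 23
  Job 3: M1 done at 26, M2 done at 29
Makespan = 29

29


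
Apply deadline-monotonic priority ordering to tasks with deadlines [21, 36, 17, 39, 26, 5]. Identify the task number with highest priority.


Sort tasks by relative deadline (ascending):
  Task 6: deadline = 5
  Task 3: deadline = 17
  Task 1: deadline = 21
  Task 5: deadline = 26
  Task 2: deadline = 36
  Task 4: deadline = 39
Priority order (highest first): [6, 3, 1, 5, 2, 4]
Highest priority task = 6

6


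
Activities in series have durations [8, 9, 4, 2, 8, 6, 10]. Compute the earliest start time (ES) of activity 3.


Activity 3 starts after activities 1 through 2 complete.
Predecessor durations: [8, 9]
ES = 8 + 9 = 17

17


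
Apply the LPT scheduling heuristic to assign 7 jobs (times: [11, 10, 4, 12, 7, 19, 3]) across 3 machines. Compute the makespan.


Sort jobs in decreasing order (LPT): [19, 12, 11, 10, 7, 4, 3]
Assign each job to the least loaded machine:
  Machine 1: jobs [19, 4], load = 23
  Machine 2: jobs [12, 7, 3], load = 22
  Machine 3: jobs [11, 10], load = 21
Makespan = max load = 23

23


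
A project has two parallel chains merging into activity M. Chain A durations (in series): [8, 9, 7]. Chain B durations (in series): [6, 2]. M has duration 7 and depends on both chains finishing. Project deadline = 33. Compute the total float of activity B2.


Forward pass: ES(B2) = sum of predecessors on chain B = 6
EF = ES + duration = 6 + 2 = 8
Backward pass: LF(M) = deadline = 33; LS(M) = 33 - 7 = 26
LF(B2) = LS(M) - sum(successors on chain B) = 26 - 0 = 26
LS = LF - duration = 26 - 2 = 24
Total float = LS - ES = 24 - 6 = 18

18


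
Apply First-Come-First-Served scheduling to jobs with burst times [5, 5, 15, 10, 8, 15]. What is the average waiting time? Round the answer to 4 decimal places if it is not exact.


FCFS order (as given): [5, 5, 15, 10, 8, 15]
Waiting times:
  Job 1: wait = 0
  Job 2: wait = 5
  Job 3: wait = 10
  Job 4: wait = 25
  Job 5: wait = 35
  Job 6: wait = 43
Sum of waiting times = 118
Average waiting time = 118/6 = 19.6667

19.6667


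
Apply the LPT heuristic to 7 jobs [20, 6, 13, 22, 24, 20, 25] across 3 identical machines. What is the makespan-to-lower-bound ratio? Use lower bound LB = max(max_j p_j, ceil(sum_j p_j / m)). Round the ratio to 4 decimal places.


LPT order: [25, 24, 22, 20, 20, 13, 6]
Machine loads after assignment: [44, 44, 42]
LPT makespan = 44
Lower bound = max(max_job, ceil(total/3)) = max(25, 44) = 44
Ratio = 44 / 44 = 1.0

1.0


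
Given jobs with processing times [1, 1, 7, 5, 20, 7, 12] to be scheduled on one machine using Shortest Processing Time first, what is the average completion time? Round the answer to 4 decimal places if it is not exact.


Sort jobs by processing time (SPT order): [1, 1, 5, 7, 7, 12, 20]
Compute completion times sequentially:
  Job 1: processing = 1, completes at 1
  Job 2: processing = 1, completes at 2
  Job 3: processing = 5, completes at 7
  Job 4: processing = 7, completes at 14
  Job 5: processing = 7, completes at 21
  Job 6: processing = 12, completes at 33
  Job 7: processing = 20, completes at 53
Sum of completion times = 131
Average completion time = 131/7 = 18.7143

18.7143


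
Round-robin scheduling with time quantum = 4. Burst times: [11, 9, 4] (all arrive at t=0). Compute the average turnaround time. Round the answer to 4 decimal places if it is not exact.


Time quantum = 4
Execution trace:
  J1 runs 4 units, time = 4
  J2 runs 4 units, time = 8
  J3 runs 4 units, time = 12
  J1 runs 4 units, time = 16
  J2 runs 4 units, time = 20
  J1 runs 3 units, time = 23
  J2 runs 1 units, time = 24
Finish times: [23, 24, 12]
Average turnaround = 59/3 = 19.6667

19.6667


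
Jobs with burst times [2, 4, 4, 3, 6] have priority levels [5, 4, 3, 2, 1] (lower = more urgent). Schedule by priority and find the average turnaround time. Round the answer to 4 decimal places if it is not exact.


Sort by priority (ascending = highest first):
Order: [(1, 6), (2, 3), (3, 4), (4, 4), (5, 2)]
Completion times:
  Priority 1, burst=6, C=6
  Priority 2, burst=3, C=9
  Priority 3, burst=4, C=13
  Priority 4, burst=4, C=17
  Priority 5, burst=2, C=19
Average turnaround = 64/5 = 12.8

12.8


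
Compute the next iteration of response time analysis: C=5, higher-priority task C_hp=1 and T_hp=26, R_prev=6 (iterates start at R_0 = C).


R_next = C + ceil(R_prev / T_hp) * C_hp
ceil(6 / 26) = ceil(0.2308) = 1
Interference = 1 * 1 = 1
R_next = 5 + 1 = 6
R_next = R_prev, so the iteration has converged (response time = 6).

6


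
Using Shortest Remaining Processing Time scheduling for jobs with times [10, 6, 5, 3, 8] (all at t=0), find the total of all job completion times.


Since all jobs arrive at t=0, SRPT equals SPT ordering.
SPT order: [3, 5, 6, 8, 10]
Completion times:
  Job 1: p=3, C=3
  Job 2: p=5, C=8
  Job 3: p=6, C=14
  Job 4: p=8, C=22
  Job 5: p=10, C=32
Total completion time = 3 + 8 + 14 + 22 + 32 = 79

79


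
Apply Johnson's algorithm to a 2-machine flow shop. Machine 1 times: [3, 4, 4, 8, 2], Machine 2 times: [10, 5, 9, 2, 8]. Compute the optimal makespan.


Apply Johnson's rule:
  Group 1 (a <= b): [(5, 2, 8), (1, 3, 10), (2, 4, 5), (3, 4, 9)]
  Group 2 (a > b): [(4, 8, 2)]
Optimal job order: [5, 1, 2, 3, 4]
Schedule:
  Job 5: M1 done at 2, M2 done at 10
  Job 1: M1 done at 5, M2 done at 20
  Job 2: M1 done at 9, M2 done at 25
  Job 3: M1 done at 13, M2 done at 34
  Job 4: M1 done at 21, M2 done at 36
Makespan = 36

36


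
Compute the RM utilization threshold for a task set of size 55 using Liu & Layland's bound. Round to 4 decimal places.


Compute 2^(1/55) = 1.0126824244
Subtract 1: 1.0126824244 - 1 = 0.0126824244
Multiply by n: 55 * 0.0126824244 = 0.6975333420
Round to 4 dp: 0.6975

0.6975


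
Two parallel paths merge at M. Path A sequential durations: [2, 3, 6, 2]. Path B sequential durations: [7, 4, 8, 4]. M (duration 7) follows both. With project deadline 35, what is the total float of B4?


Forward pass: ES(B4) = sum of predecessors on chain B = 19
EF = ES + duration = 19 + 4 = 23
Backward pass: LF(M) = deadline = 35; LS(M) = 35 - 7 = 28
LF(B4) = LS(M) - sum(successors on chain B) = 28 - 0 = 28
LS = LF - duration = 28 - 4 = 24
Total float = LS - ES = 24 - 19 = 5

5


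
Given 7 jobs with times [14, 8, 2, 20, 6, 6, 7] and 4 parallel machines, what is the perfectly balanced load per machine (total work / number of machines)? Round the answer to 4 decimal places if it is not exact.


Total processing time = 14 + 8 + 2 + 20 + 6 + 6 + 7 = 63
Number of machines = 4
Ideal balanced load = 63 / 4 = 15.75

15.75


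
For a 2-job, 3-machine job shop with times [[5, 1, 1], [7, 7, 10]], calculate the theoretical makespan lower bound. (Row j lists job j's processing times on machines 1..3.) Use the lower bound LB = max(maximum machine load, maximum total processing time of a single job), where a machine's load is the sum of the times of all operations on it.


Machine loads:
  Machine 1: 5 + 7 = 12
  Machine 2: 1 + 7 = 8
  Machine 3: 1 + 10 = 11
Max machine load = 12
Job totals:
  Job 1: 7
  Job 2: 24
Max job total = 24
Lower bound = max(12, 24) = 24

24


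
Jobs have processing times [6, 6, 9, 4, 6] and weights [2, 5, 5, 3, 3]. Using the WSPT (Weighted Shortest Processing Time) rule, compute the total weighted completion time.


Compute p/w ratios and sort ascending (WSPT): [(6, 5), (4, 3), (9, 5), (6, 3), (6, 2)]
Compute weighted completion times:
  Job (p=6,w=5): C=6, w*C=5*6=30
  Job (p=4,w=3): C=10, w*C=3*10=30
  Job (p=9,w=5): C=19, w*C=5*19=95
  Job (p=6,w=3): C=25, w*C=3*25=75
  Job (p=6,w=2): C=31, w*C=2*31=62
Total weighted completion time = 292

292


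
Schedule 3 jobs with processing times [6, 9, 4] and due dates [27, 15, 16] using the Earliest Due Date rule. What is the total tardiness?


Sort by due date (EDD order): [(9, 15), (4, 16), (6, 27)]
Compute completion times and tardiness:
  Job 1: p=9, d=15, C=9, tardiness=max(0,9-15)=0
  Job 2: p=4, d=16, C=13, tardiness=max(0,13-16)=0
  Job 3: p=6, d=27, C=19, tardiness=max(0,19-27)=0
Total tardiness = 0

0


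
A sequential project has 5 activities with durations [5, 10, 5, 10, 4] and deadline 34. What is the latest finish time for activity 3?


LF(activity 3) = deadline - sum of successor durations
Successors: activities 4 through 5 with durations [10, 4]
Sum of successor durations = 14
LF = 34 - 14 = 20

20


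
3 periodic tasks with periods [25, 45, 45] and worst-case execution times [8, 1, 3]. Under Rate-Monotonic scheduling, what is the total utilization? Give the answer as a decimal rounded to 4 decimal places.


Compute individual utilizations (exact fractions):
  Task 1: C/T = 8/25 (approx. 0.32)
  Task 2: C/T = 1/45 (approx. 0.0222)
  Task 3: C/T = 3/45 = 1/15 (approx. 0.0667)
Total utilization U = 8/25 + 1/45 + 1/15 = 92/225
Rounded to 4 decimal places: U = 0.4089
RM (Liu & Layland) bound for 3 tasks = 0.779763; compare with U = 92/225 (approx. 0.408889)
U <= bound, so schedulable by RM sufficient condition.

0.4089


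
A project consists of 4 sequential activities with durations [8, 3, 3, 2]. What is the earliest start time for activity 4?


Activity 4 starts after activities 1 through 3 complete.
Predecessor durations: [8, 3, 3]
ES = 8 + 3 + 3 = 14

14


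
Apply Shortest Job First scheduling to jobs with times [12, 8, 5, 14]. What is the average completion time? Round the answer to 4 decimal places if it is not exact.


SJF order (ascending): [5, 8, 12, 14]
Completion times:
  Job 1: burst=5, C=5
  Job 2: burst=8, C=13
  Job 3: burst=12, C=25
  Job 4: burst=14, C=39
Average completion = 82/4 = 20.5

20.5


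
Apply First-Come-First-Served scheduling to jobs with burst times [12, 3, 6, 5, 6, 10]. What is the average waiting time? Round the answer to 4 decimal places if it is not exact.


FCFS order (as given): [12, 3, 6, 5, 6, 10]
Waiting times:
  Job 1: wait = 0
  Job 2: wait = 12
  Job 3: wait = 15
  Job 4: wait = 21
  Job 5: wait = 26
  Job 6: wait = 32
Sum of waiting times = 106
Average waiting time = 106/6 = 17.6667

17.6667


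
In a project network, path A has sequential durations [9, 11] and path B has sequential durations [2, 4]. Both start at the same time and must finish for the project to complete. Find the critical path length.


Path A total = 9 + 11 = 20
Path B total = 2 + 4 = 6
Critical path = longest path = max(20, 6) = 20

20


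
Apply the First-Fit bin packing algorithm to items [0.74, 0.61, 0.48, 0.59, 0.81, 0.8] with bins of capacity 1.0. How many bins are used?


Place items sequentially using First-Fit:
  Item 0.74 -> new Bin 1
  Item 0.61 -> new Bin 2
  Item 0.48 -> new Bin 3
  Item 0.59 -> new Bin 4
  Item 0.81 -> new Bin 5
  Item 0.8 -> new Bin 6
Total bins used = 6

6


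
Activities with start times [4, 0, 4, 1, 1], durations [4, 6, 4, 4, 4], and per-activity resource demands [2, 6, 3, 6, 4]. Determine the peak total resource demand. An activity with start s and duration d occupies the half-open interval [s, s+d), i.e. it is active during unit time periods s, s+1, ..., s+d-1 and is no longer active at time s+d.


Each activity i is active on [start_i, start_i + duration_i).
Compute total resource usage per time slot:
  t=0: active resources = [6], total = 6
  t=1: active resources = [6, 6, 4], total = 16
  t=2: active resources = [6, 6, 4], total = 16
  t=3: active resources = [6, 6, 4], total = 16
  t=4: active resources = [2, 6, 3, 6, 4], total = 21
  t=5: active resources = [2, 6, 3], total = 11
  t=6: active resources = [2, 3], total = 5
  t=7: active resources = [2, 3], total = 5
Peak resource demand = 21

21


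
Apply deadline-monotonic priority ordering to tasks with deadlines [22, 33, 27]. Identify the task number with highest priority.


Sort tasks by relative deadline (ascending):
  Task 1: deadline = 22
  Task 3: deadline = 27
  Task 2: deadline = 33
Priority order (highest first): [1, 3, 2]
Highest priority task = 1

1


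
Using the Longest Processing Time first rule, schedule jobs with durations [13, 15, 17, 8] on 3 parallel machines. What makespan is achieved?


Sort jobs in decreasing order (LPT): [17, 15, 13, 8]
Assign each job to the least loaded machine:
  Machine 1: jobs [17], load = 17
  Machine 2: jobs [15], load = 15
  Machine 3: jobs [13, 8], load = 21
Makespan = max load = 21

21


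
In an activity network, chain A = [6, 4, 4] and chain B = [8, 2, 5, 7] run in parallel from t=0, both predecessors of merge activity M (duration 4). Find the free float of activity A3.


ES(A3) = sum of predecessors on chain A = 10
EF(A3) = ES + duration = 10 + 4 = 14
Successor of A3 is M. ES(M) = max(sum(A), sum(B)) = max(14, 22) = 22
Free float = ES(successor) - EF(current) = 22 - 14 = 8

8


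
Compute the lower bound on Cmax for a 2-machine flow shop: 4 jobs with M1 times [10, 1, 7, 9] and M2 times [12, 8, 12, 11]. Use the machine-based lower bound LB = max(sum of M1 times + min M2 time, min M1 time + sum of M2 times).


LB1 = sum(M1 times) + min(M2 times) = 27 + 8 = 35
LB2 = min(M1 times) + sum(M2 times) = 1 + 43 = 44
Lower bound = max(LB1, LB2) = max(35, 44) = 44

44


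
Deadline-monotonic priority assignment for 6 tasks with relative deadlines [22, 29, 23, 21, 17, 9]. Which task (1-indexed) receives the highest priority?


Sort tasks by relative deadline (ascending):
  Task 6: deadline = 9
  Task 5: deadline = 17
  Task 4: deadline = 21
  Task 1: deadline = 22
  Task 3: deadline = 23
  Task 2: deadline = 29
Priority order (highest first): [6, 5, 4, 1, 3, 2]
Highest priority task = 6

6


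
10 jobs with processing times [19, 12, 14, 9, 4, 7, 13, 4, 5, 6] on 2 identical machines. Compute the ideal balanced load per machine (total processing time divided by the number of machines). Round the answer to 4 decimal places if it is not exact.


Total processing time = 19 + 12 + 14 + 9 + 4 + 7 + 13 + 4 + 5 + 6 = 93
Number of machines = 2
Ideal balanced load = 93 / 2 = 46.5

46.5


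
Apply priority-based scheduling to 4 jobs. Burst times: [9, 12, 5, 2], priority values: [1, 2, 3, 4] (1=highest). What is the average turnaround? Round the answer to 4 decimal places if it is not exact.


Sort by priority (ascending = highest first):
Order: [(1, 9), (2, 12), (3, 5), (4, 2)]
Completion times:
  Priority 1, burst=9, C=9
  Priority 2, burst=12, C=21
  Priority 3, burst=5, C=26
  Priority 4, burst=2, C=28
Average turnaround = 84/4 = 21.0

21.0


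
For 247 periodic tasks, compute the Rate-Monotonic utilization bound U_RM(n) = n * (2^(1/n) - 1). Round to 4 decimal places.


Compute 2^(1/247) = 1.0028102051
Subtract 1: 1.0028102051 - 1 = 0.0028102051
Multiply by n: 247 * 0.0028102051 = 0.6941206597
Round to 4 dp: 0.6941

0.6941


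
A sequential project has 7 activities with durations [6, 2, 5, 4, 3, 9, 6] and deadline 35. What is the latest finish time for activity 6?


LF(activity 6) = deadline - sum of successor durations
Successors: activities 7 through 7 with durations [6]
Sum of successor durations = 6
LF = 35 - 6 = 29

29


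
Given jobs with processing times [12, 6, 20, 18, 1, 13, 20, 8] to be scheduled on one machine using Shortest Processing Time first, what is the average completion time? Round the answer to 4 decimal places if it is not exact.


Sort jobs by processing time (SPT order): [1, 6, 8, 12, 13, 18, 20, 20]
Compute completion times sequentially:
  Job 1: processing = 1, completes at 1
  Job 2: processing = 6, completes at 7
  Job 3: processing = 8, completes at 15
  Job 4: processing = 12, completes at 27
  Job 5: processing = 13, completes at 40
  Job 6: processing = 18, completes at 58
  Job 7: processing = 20, completes at 78
  Job 8: processing = 20, completes at 98
Sum of completion times = 324
Average completion time = 324/8 = 40.5

40.5


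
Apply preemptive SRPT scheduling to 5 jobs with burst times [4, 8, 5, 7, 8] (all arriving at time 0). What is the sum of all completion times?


Since all jobs arrive at t=0, SRPT equals SPT ordering.
SPT order: [4, 5, 7, 8, 8]
Completion times:
  Job 1: p=4, C=4
  Job 2: p=5, C=9
  Job 3: p=7, C=16
  Job 4: p=8, C=24
  Job 5: p=8, C=32
Total completion time = 4 + 9 + 16 + 24 + 32 = 85

85


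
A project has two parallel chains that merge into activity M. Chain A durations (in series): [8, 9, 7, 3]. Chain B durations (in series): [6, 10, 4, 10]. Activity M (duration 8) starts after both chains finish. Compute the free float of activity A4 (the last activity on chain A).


ES(A4) = sum of predecessors on chain A = 24
EF(A4) = ES + duration = 24 + 3 = 27
Successor of A4 is M. ES(M) = max(sum(A), sum(B)) = max(27, 30) = 30
Free float = ES(successor) - EF(current) = 30 - 27 = 3

3


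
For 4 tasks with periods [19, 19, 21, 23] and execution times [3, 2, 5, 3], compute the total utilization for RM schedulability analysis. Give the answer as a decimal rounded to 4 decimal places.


Compute individual utilizations (exact fractions):
  Task 1: C/T = 3/19 (approx. 0.1579)
  Task 2: C/T = 2/19 (approx. 0.1053)
  Task 3: C/T = 5/21 (approx. 0.2381)
  Task 4: C/T = 3/23 (approx. 0.1304)
Total utilization U = 3/19 + 2/19 + 5/21 + 3/23 = 5797/9177
Rounded to 4 decimal places: U = 0.6317
RM (Liu & Layland) bound for 4 tasks = 0.756828; compare with U = 5797/9177 (approx. 0.631688)
U <= bound, so schedulable by RM sufficient condition.

0.6317


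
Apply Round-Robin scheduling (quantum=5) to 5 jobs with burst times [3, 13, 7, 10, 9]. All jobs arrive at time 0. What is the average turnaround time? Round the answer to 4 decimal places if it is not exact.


Time quantum = 5
Execution trace:
  J1 runs 3 units, time = 3
  J2 runs 5 units, time = 8
  J3 runs 5 units, time = 13
  J4 runs 5 units, time = 18
  J5 runs 5 units, time = 23
  J2 runs 5 units, time = 28
  J3 runs 2 units, time = 30
  J4 runs 5 units, time = 35
  J5 runs 4 units, time = 39
  J2 runs 3 units, time = 42
Finish times: [3, 42, 30, 35, 39]
Average turnaround = 149/5 = 29.8

29.8


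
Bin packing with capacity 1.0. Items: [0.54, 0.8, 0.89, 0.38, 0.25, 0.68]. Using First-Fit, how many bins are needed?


Place items sequentially using First-Fit:
  Item 0.54 -> new Bin 1
  Item 0.8 -> new Bin 2
  Item 0.89 -> new Bin 3
  Item 0.38 -> Bin 1 (now 0.92)
  Item 0.25 -> new Bin 4
  Item 0.68 -> Bin 4 (now 0.93)
Total bins used = 4

4


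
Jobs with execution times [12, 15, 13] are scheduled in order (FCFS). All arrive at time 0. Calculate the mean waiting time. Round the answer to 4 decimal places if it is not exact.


FCFS order (as given): [12, 15, 13]
Waiting times:
  Job 1: wait = 0
  Job 2: wait = 12
  Job 3: wait = 27
Sum of waiting times = 39
Average waiting time = 39/3 = 13.0

13.0


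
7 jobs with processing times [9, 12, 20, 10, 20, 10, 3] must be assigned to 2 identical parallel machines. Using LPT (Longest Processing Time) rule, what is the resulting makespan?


Sort jobs in decreasing order (LPT): [20, 20, 12, 10, 10, 9, 3]
Assign each job to the least loaded machine:
  Machine 1: jobs [20, 12, 9], load = 41
  Machine 2: jobs [20, 10, 10, 3], load = 43
Makespan = max load = 43

43


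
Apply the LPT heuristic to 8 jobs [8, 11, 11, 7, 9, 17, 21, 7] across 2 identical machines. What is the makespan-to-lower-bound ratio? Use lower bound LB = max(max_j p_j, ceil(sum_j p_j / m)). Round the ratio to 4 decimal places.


LPT order: [21, 17, 11, 11, 9, 8, 7, 7]
Machine loads after assignment: [47, 44]
LPT makespan = 47
Lower bound = max(max_job, ceil(total/2)) = max(21, 46) = 46
Ratio = 47 / 46 = 1.0217

1.0217


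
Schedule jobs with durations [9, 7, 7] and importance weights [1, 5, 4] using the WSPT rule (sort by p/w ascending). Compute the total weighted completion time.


Compute p/w ratios and sort ascending (WSPT): [(7, 5), (7, 4), (9, 1)]
Compute weighted completion times:
  Job (p=7,w=5): C=7, w*C=5*7=35
  Job (p=7,w=4): C=14, w*C=4*14=56
  Job (p=9,w=1): C=23, w*C=1*23=23
Total weighted completion time = 114

114


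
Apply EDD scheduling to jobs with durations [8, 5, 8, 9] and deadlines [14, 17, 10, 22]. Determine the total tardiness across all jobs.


Sort by due date (EDD order): [(8, 10), (8, 14), (5, 17), (9, 22)]
Compute completion times and tardiness:
  Job 1: p=8, d=10, C=8, tardiness=max(0,8-10)=0
  Job 2: p=8, d=14, C=16, tardiness=max(0,16-14)=2
  Job 3: p=5, d=17, C=21, tardiness=max(0,21-17)=4
  Job 4: p=9, d=22, C=30, tardiness=max(0,30-22)=8
Total tardiness = 14

14


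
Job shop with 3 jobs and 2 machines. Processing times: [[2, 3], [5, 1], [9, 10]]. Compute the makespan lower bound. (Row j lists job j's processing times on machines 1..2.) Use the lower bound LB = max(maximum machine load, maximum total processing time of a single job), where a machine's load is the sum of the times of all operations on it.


Machine loads:
  Machine 1: 2 + 5 + 9 = 16
  Machine 2: 3 + 1 + 10 = 14
Max machine load = 16
Job totals:
  Job 1: 5
  Job 2: 6
  Job 3: 19
Max job total = 19
Lower bound = max(16, 19) = 19

19


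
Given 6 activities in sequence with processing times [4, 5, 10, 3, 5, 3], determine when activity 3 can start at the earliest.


Activity 3 starts after activities 1 through 2 complete.
Predecessor durations: [4, 5]
ES = 4 + 5 = 9

9


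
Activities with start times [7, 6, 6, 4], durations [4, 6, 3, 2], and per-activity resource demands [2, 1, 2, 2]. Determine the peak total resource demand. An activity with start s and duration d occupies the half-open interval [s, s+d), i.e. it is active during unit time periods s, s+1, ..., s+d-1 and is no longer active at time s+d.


Each activity i is active on [start_i, start_i + duration_i).
Compute total resource usage per time slot:
  t=0: active resources = [], total = 0
  t=1: active resources = [], total = 0
  t=2: active resources = [], total = 0
  t=3: active resources = [], total = 0
  t=4: active resources = [2], total = 2
  t=5: active resources = [2], total = 2
  t=6: active resources = [1, 2], total = 3
  t=7: active resources = [2, 1, 2], total = 5
  t=8: active resources = [2, 1, 2], total = 5
  t=9: active resources = [2, 1], total = 3
  t=10: active resources = [2, 1], total = 3
  t=11: active resources = [1], total = 1
Peak resource demand = 5

5


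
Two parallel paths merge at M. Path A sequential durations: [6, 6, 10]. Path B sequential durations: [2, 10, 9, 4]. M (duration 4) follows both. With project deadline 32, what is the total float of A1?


Forward pass: ES(A1) = sum of predecessors on chain A = 0
EF = ES + duration = 0 + 6 = 6
Backward pass: LF(M) = deadline = 32; LS(M) = 32 - 4 = 28
LF(A1) = LS(M) - sum(successors on chain A) = 28 - 16 = 12
LS = LF - duration = 12 - 6 = 6
Total float = LS - ES = 6 - 0 = 6

6


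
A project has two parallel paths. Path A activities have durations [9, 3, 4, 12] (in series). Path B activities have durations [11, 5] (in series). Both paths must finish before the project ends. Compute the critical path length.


Path A total = 9 + 3 + 4 + 12 = 28
Path B total = 11 + 5 = 16
Critical path = longest path = max(28, 16) = 28

28


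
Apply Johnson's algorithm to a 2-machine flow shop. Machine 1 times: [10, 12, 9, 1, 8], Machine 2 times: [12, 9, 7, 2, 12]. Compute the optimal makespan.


Apply Johnson's rule:
  Group 1 (a <= b): [(4, 1, 2), (5, 8, 12), (1, 10, 12)]
  Group 2 (a > b): [(2, 12, 9), (3, 9, 7)]
Optimal job order: [4, 5, 1, 2, 3]
Schedule:
  Job 4: M1 done at 1, M2 done at 3
  Job 5: M1 done at 9, M2 done at 21
  Job 1: M1 done at 19, M2 done at 33
  Job 2: M1 done at 31, M2 done at 42
  Job 3: M1 done at 40, M2 done at 49
Makespan = 49

49


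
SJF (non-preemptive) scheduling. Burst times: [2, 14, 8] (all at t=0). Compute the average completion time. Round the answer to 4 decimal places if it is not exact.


SJF order (ascending): [2, 8, 14]
Completion times:
  Job 1: burst=2, C=2
  Job 2: burst=8, C=10
  Job 3: burst=14, C=24
Average completion = 36/3 = 12.0

12.0


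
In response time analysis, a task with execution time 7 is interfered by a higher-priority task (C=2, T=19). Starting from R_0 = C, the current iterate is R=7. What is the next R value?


R_next = C + ceil(R_prev / T_hp) * C_hp
ceil(7 / 19) = ceil(0.3684) = 1
Interference = 1 * 2 = 2
R_next = 7 + 2 = 9

9


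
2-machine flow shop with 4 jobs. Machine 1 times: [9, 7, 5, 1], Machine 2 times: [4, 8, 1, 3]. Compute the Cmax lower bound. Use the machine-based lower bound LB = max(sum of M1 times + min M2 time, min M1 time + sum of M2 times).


LB1 = sum(M1 times) + min(M2 times) = 22 + 1 = 23
LB2 = min(M1 times) + sum(M2 times) = 1 + 16 = 17
Lower bound = max(LB1, LB2) = max(23, 17) = 23

23


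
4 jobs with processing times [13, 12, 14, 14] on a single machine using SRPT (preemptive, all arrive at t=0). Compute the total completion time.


Since all jobs arrive at t=0, SRPT equals SPT ordering.
SPT order: [12, 13, 14, 14]
Completion times:
  Job 1: p=12, C=12
  Job 2: p=13, C=25
  Job 3: p=14, C=39
  Job 4: p=14, C=53
Total completion time = 12 + 25 + 39 + 53 = 129

129


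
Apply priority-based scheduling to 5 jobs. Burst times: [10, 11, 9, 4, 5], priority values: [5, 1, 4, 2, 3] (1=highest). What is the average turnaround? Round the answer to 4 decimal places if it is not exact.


Sort by priority (ascending = highest first):
Order: [(1, 11), (2, 4), (3, 5), (4, 9), (5, 10)]
Completion times:
  Priority 1, burst=11, C=11
  Priority 2, burst=4, C=15
  Priority 3, burst=5, C=20
  Priority 4, burst=9, C=29
  Priority 5, burst=10, C=39
Average turnaround = 114/5 = 22.8

22.8


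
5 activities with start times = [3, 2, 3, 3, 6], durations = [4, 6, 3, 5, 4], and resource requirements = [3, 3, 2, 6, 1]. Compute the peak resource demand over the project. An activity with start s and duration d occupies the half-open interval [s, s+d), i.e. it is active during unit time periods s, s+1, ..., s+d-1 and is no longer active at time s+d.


Each activity i is active on [start_i, start_i + duration_i).
Compute total resource usage per time slot:
  t=0: active resources = [], total = 0
  t=1: active resources = [], total = 0
  t=2: active resources = [3], total = 3
  t=3: active resources = [3, 3, 2, 6], total = 14
  t=4: active resources = [3, 3, 2, 6], total = 14
  t=5: active resources = [3, 3, 2, 6], total = 14
  t=6: active resources = [3, 3, 6, 1], total = 13
  t=7: active resources = [3, 6, 1], total = 10
  t=8: active resources = [1], total = 1
  t=9: active resources = [1], total = 1
Peak resource demand = 14

14


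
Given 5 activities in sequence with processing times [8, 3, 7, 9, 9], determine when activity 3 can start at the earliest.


Activity 3 starts after activities 1 through 2 complete.
Predecessor durations: [8, 3]
ES = 8 + 3 = 11

11


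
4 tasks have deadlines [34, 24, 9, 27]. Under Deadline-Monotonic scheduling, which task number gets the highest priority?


Sort tasks by relative deadline (ascending):
  Task 3: deadline = 9
  Task 2: deadline = 24
  Task 4: deadline = 27
  Task 1: deadline = 34
Priority order (highest first): [3, 2, 4, 1]
Highest priority task = 3

3


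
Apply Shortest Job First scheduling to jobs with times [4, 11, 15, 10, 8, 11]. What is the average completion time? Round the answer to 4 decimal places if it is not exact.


SJF order (ascending): [4, 8, 10, 11, 11, 15]
Completion times:
  Job 1: burst=4, C=4
  Job 2: burst=8, C=12
  Job 3: burst=10, C=22
  Job 4: burst=11, C=33
  Job 5: burst=11, C=44
  Job 6: burst=15, C=59
Average completion = 174/6 = 29.0

29.0


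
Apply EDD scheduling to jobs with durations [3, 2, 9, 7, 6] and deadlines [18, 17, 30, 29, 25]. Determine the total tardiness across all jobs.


Sort by due date (EDD order): [(2, 17), (3, 18), (6, 25), (7, 29), (9, 30)]
Compute completion times and tardiness:
  Job 1: p=2, d=17, C=2, tardiness=max(0,2-17)=0
  Job 2: p=3, d=18, C=5, tardiness=max(0,5-18)=0
  Job 3: p=6, d=25, C=11, tardiness=max(0,11-25)=0
  Job 4: p=7, d=29, C=18, tardiness=max(0,18-29)=0
  Job 5: p=9, d=30, C=27, tardiness=max(0,27-30)=0
Total tardiness = 0

0


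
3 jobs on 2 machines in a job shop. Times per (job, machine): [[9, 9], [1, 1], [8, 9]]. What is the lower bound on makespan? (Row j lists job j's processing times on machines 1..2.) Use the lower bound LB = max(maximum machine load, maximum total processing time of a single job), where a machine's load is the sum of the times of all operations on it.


Machine loads:
  Machine 1: 9 + 1 + 8 = 18
  Machine 2: 9 + 1 + 9 = 19
Max machine load = 19
Job totals:
  Job 1: 18
  Job 2: 2
  Job 3: 17
Max job total = 18
Lower bound = max(19, 18) = 19

19


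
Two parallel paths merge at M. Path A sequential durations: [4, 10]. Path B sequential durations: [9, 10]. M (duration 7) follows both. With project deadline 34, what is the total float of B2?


Forward pass: ES(B2) = sum of predecessors on chain B = 9
EF = ES + duration = 9 + 10 = 19
Backward pass: LF(M) = deadline = 34; LS(M) = 34 - 7 = 27
LF(B2) = LS(M) - sum(successors on chain B) = 27 - 0 = 27
LS = LF - duration = 27 - 10 = 17
Total float = LS - ES = 17 - 9 = 8

8


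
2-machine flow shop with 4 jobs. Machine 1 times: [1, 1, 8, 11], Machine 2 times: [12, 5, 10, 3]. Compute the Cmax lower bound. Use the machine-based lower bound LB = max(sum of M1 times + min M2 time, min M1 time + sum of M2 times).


LB1 = sum(M1 times) + min(M2 times) = 21 + 3 = 24
LB2 = min(M1 times) + sum(M2 times) = 1 + 30 = 31
Lower bound = max(LB1, LB2) = max(24, 31) = 31

31


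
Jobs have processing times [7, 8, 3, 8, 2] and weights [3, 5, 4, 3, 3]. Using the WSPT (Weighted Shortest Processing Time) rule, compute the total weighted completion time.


Compute p/w ratios and sort ascending (WSPT): [(2, 3), (3, 4), (8, 5), (7, 3), (8, 3)]
Compute weighted completion times:
  Job (p=2,w=3): C=2, w*C=3*2=6
  Job (p=3,w=4): C=5, w*C=4*5=20
  Job (p=8,w=5): C=13, w*C=5*13=65
  Job (p=7,w=3): C=20, w*C=3*20=60
  Job (p=8,w=3): C=28, w*C=3*28=84
Total weighted completion time = 235

235


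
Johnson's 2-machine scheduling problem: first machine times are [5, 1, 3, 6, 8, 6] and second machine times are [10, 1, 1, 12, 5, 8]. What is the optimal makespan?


Apply Johnson's rule:
  Group 1 (a <= b): [(2, 1, 1), (1, 5, 10), (4, 6, 12), (6, 6, 8)]
  Group 2 (a > b): [(5, 8, 5), (3, 3, 1)]
Optimal job order: [2, 1, 4, 6, 5, 3]
Schedule:
  Job 2: M1 done at 1, M2 done at 2
  Job 1: M1 done at 6, M2 done at 16
  Job 4: M1 done at 12, M2 done at 28
  Job 6: M1 done at 18, M2 done at 36
  Job 5: M1 done at 26, M2 done at 41
  Job 3: M1 done at 29, M2 done at 42
Makespan = 42

42


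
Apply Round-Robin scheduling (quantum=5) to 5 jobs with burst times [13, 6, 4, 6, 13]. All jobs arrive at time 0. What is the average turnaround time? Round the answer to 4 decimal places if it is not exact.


Time quantum = 5
Execution trace:
  J1 runs 5 units, time = 5
  J2 runs 5 units, time = 10
  J3 runs 4 units, time = 14
  J4 runs 5 units, time = 19
  J5 runs 5 units, time = 24
  J1 runs 5 units, time = 29
  J2 runs 1 units, time = 30
  J4 runs 1 units, time = 31
  J5 runs 5 units, time = 36
  J1 runs 3 units, time = 39
  J5 runs 3 units, time = 42
Finish times: [39, 30, 14, 31, 42]
Average turnaround = 156/5 = 31.2

31.2


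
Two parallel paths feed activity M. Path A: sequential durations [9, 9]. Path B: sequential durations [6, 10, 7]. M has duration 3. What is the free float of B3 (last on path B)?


ES(B3) = sum of predecessors on chain B = 16
EF(B3) = ES + duration = 16 + 7 = 23
Successor of B3 is M. ES(M) = max(sum(A), sum(B)) = max(18, 23) = 23
Free float = ES(successor) - EF(current) = 23 - 23 = 0

0


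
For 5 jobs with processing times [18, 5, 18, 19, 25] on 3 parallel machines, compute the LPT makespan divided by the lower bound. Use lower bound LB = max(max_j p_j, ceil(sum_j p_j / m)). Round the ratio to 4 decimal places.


LPT order: [25, 19, 18, 18, 5]
Machine loads after assignment: [25, 24, 36]
LPT makespan = 36
Lower bound = max(max_job, ceil(total/3)) = max(25, 29) = 29
Ratio = 36 / 29 = 1.2414

1.2414


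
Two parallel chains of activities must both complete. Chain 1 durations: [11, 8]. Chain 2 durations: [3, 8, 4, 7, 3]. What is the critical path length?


Path A total = 11 + 8 = 19
Path B total = 3 + 8 + 4 + 7 + 3 = 25
Critical path = longest path = max(19, 25) = 25

25


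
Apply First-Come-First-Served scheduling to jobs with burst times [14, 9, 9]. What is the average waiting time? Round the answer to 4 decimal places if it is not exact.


FCFS order (as given): [14, 9, 9]
Waiting times:
  Job 1: wait = 0
  Job 2: wait = 14
  Job 3: wait = 23
Sum of waiting times = 37
Average waiting time = 37/3 = 12.3333

12.3333
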